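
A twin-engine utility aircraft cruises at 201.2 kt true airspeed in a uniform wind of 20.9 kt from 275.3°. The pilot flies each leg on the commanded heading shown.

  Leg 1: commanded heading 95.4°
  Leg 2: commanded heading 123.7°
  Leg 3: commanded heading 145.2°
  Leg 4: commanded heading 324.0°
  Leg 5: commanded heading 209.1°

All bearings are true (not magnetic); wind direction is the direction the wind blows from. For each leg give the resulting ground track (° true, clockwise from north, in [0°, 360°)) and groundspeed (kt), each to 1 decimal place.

Leg 1: track=95.4°, groundspeed=222.1 kt
Leg 2: track=121.1°, groundspeed=219.8 kt
Leg 3: track=140.9°, groundspeed=215.3 kt
Leg 4: track=328.8°, groundspeed=188.1 kt
Leg 5: track=203.4°, groundspeed=193.7 kt

Leg 1: heading 95.4°; drift +0.0° → track 95.4°, groundspeed 222.1 kt
Leg 2: heading 123.7°; drift -2.6° → track 121.1°, groundspeed 219.8 kt
Leg 3: heading 145.2°; drift -4.3° → track 140.9°, groundspeed 215.3 kt
Leg 4: heading 324.0°; drift +4.8° → track 328.8°, groundspeed 188.1 kt
Leg 5: heading 209.1°; drift -5.7° → track 203.4°, groundspeed 193.7 kt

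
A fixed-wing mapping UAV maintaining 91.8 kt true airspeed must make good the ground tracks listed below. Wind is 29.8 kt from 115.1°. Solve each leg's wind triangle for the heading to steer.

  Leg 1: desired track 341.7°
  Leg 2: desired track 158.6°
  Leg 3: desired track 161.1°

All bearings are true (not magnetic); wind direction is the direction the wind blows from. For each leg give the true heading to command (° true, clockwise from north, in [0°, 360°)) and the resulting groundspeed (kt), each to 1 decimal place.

Leg 1: desired track 341.7°; wind correction +13.6° → command heading 355.3°, groundspeed 109.7 kt
Leg 2: desired track 158.6°; wind correction -12.9° → command heading 145.7°, groundspeed 67.9 kt
Leg 3: desired track 161.1°; wind correction -13.5° → command heading 147.6°, groundspeed 68.6 kt

Leg 1: heading=355.3°, groundspeed=109.7 kt
Leg 2: heading=145.7°, groundspeed=67.9 kt
Leg 3: heading=147.6°, groundspeed=68.6 kt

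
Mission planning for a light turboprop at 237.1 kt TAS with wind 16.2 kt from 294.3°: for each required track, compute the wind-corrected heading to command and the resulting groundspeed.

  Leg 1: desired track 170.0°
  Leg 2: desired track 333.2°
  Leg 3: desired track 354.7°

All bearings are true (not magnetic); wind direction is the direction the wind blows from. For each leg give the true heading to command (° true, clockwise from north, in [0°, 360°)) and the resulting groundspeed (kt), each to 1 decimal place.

Leg 1: desired track 170.0°; wind correction +3.2° → command heading 173.2°, groundspeed 245.9 kt
Leg 2: desired track 333.2°; wind correction -2.5° → command heading 330.7°, groundspeed 224.3 kt
Leg 3: desired track 354.7°; wind correction -3.4° → command heading 351.3°, groundspeed 228.7 kt

Leg 1: heading=173.2°, groundspeed=245.9 kt
Leg 2: heading=330.7°, groundspeed=224.3 kt
Leg 3: heading=351.3°, groundspeed=228.7 kt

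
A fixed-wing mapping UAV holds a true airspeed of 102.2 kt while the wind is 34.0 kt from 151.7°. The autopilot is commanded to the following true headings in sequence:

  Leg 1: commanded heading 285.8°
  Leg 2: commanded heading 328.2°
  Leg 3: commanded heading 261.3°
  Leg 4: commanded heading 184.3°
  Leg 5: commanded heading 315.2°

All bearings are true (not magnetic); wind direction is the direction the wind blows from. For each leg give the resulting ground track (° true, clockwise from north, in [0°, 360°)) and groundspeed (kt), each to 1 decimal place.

Leg 1: track=296.8°, groundspeed=128.2 kt
Leg 2: track=329.1°, groundspeed=136.2 kt
Leg 3: track=277.0°, groundspeed=118.0 kt
Leg 4: track=198.3°, groundspeed=75.8 kt
Leg 5: track=319.3°, groundspeed=135.1 kt

Leg 1: heading 285.8°; drift +11.0° → track 296.8°, groundspeed 128.2 kt
Leg 2: heading 328.2°; drift +0.9° → track 329.1°, groundspeed 136.2 kt
Leg 3: heading 261.3°; drift +15.7° → track 277.0°, groundspeed 118.0 kt
Leg 4: heading 184.3°; drift +14.0° → track 198.3°, groundspeed 75.8 kt
Leg 5: heading 315.2°; drift +4.1° → track 319.3°, groundspeed 135.1 kt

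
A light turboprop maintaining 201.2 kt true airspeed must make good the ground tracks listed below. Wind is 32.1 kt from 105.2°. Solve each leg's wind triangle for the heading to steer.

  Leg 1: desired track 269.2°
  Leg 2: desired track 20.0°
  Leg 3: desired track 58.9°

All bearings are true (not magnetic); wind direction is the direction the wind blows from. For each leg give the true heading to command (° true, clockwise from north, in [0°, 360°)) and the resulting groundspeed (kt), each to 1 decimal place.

Leg 1: desired track 269.2°; wind correction -2.5° → command heading 266.7°, groundspeed 231.9 kt
Leg 2: desired track 20.0°; wind correction +9.1° → command heading 29.1°, groundspeed 196.0 kt
Leg 3: desired track 58.9°; wind correction +6.6° → command heading 65.5°, groundspeed 177.7 kt

Leg 1: heading=266.7°, groundspeed=231.9 kt
Leg 2: heading=29.1°, groundspeed=196.0 kt
Leg 3: heading=65.5°, groundspeed=177.7 kt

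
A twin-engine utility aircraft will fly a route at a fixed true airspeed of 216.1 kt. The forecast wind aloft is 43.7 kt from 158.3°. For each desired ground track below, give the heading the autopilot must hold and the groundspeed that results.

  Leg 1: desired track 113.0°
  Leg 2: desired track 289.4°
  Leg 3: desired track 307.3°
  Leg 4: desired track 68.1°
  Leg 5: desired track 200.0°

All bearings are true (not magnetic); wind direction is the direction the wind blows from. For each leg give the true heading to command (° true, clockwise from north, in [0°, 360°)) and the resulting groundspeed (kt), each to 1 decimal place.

Leg 1: desired track 113.0°; wind correction +8.3° → command heading 121.3°, groundspeed 183.1 kt
Leg 2: desired track 289.4°; wind correction -8.8° → command heading 280.6°, groundspeed 242.3 kt
Leg 3: desired track 307.3°; wind correction -6.0° → command heading 301.3°, groundspeed 252.4 kt
Leg 4: desired track 68.1°; wind correction +11.7° → command heading 79.8°, groundspeed 211.8 kt
Leg 5: desired track 200.0°; wind correction -7.7° → command heading 192.3°, groundspeed 181.5 kt

Leg 1: heading=121.3°, groundspeed=183.1 kt
Leg 2: heading=280.6°, groundspeed=242.3 kt
Leg 3: heading=301.3°, groundspeed=252.4 kt
Leg 4: heading=79.8°, groundspeed=211.8 kt
Leg 5: heading=192.3°, groundspeed=181.5 kt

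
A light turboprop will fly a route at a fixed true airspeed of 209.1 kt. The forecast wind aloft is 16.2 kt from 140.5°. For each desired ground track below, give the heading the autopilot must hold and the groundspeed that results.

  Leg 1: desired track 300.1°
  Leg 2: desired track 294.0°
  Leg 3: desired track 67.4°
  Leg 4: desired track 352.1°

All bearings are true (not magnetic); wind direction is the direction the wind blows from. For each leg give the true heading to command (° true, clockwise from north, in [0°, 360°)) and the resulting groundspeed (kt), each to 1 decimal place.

Leg 1: desired track 300.1°; wind correction -1.5° → command heading 298.6°, groundspeed 224.2 kt
Leg 2: desired track 294.0°; wind correction -2.0° → command heading 292.0°, groundspeed 223.5 kt
Leg 3: desired track 67.4°; wind correction +4.3° → command heading 71.7°, groundspeed 203.8 kt
Leg 4: desired track 352.1°; wind correction +2.3° → command heading 354.4°, groundspeed 222.7 kt

Leg 1: heading=298.6°, groundspeed=224.2 kt
Leg 2: heading=292.0°, groundspeed=223.5 kt
Leg 3: heading=71.7°, groundspeed=203.8 kt
Leg 4: heading=354.4°, groundspeed=222.7 kt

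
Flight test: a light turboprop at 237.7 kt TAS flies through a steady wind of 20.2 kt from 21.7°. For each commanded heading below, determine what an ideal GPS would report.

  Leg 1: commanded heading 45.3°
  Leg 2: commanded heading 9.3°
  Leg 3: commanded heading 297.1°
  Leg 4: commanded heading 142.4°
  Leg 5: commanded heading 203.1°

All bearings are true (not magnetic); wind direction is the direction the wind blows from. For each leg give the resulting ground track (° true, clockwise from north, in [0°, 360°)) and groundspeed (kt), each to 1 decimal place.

Leg 1: heading 45.3°; drift +2.1° → track 47.4°, groundspeed 219.3 kt
Leg 2: heading 9.3°; drift -1.1° → track 8.2°, groundspeed 218.0 kt
Leg 3: heading 297.1°; drift -4.9° → track 292.2°, groundspeed 236.7 kt
Leg 4: heading 142.4°; drift +4.0° → track 146.4°, groundspeed 248.6 kt
Leg 5: heading 203.1°; drift -0.1° → track 203.0°, groundspeed 257.9 kt

Leg 1: track=47.4°, groundspeed=219.3 kt
Leg 2: track=8.2°, groundspeed=218.0 kt
Leg 3: track=292.2°, groundspeed=236.7 kt
Leg 4: track=146.4°, groundspeed=248.6 kt
Leg 5: track=203.0°, groundspeed=257.9 kt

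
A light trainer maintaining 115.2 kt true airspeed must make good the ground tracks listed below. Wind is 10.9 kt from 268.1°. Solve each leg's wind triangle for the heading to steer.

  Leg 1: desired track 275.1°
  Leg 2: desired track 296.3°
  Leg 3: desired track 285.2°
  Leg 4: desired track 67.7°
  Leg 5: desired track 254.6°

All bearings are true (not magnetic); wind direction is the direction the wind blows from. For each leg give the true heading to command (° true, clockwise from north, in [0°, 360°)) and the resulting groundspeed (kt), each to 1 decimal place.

Leg 1: desired track 275.1°; wind correction -0.7° → command heading 274.4°, groundspeed 104.4 kt
Leg 2: desired track 296.3°; wind correction -2.6° → command heading 293.7°, groundspeed 105.5 kt
Leg 3: desired track 285.2°; wind correction -1.6° → command heading 283.6°, groundspeed 104.7 kt
Leg 4: desired track 67.7°; wind correction -1.9° → command heading 65.8°, groundspeed 125.4 kt
Leg 5: desired track 254.6°; wind correction +1.3° → command heading 255.9°, groundspeed 104.6 kt

Leg 1: heading=274.4°, groundspeed=104.4 kt
Leg 2: heading=293.7°, groundspeed=105.5 kt
Leg 3: heading=283.6°, groundspeed=104.7 kt
Leg 4: heading=65.8°, groundspeed=125.4 kt
Leg 5: heading=255.9°, groundspeed=104.6 kt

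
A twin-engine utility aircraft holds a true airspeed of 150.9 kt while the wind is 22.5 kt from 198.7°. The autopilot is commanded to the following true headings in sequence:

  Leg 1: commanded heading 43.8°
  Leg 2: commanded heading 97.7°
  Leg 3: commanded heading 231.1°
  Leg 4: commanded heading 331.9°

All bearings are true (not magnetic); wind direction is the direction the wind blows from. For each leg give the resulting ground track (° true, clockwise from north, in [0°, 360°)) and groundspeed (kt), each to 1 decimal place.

Leg 1: track=40.6°, groundspeed=171.5 kt
Leg 2: track=89.6°, groundspeed=156.8 kt
Leg 3: track=236.3°, groundspeed=132.5 kt
Leg 4: track=337.5°, groundspeed=167.1 kt

Leg 1: heading 43.8°; drift -3.2° → track 40.6°, groundspeed 171.5 kt
Leg 2: heading 97.7°; drift -8.1° → track 89.6°, groundspeed 156.8 kt
Leg 3: heading 231.1°; drift +5.2° → track 236.3°, groundspeed 132.5 kt
Leg 4: heading 331.9°; drift +5.6° → track 337.5°, groundspeed 167.1 kt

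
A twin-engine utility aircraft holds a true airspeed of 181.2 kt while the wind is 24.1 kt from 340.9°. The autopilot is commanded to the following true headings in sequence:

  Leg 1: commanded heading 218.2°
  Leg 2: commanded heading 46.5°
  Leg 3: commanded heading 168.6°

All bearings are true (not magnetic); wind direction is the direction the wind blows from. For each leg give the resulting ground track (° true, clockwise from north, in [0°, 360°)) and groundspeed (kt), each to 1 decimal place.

Leg 1: track=212.2°, groundspeed=195.3 kt
Leg 2: track=53.8°, groundspeed=172.6 kt
Leg 3: track=167.7°, groundspeed=205.1 kt

Leg 1: heading 218.2°; drift -6.0° → track 212.2°, groundspeed 195.3 kt
Leg 2: heading 46.5°; drift +7.3° → track 53.8°, groundspeed 172.6 kt
Leg 3: heading 168.6°; drift -0.9° → track 167.7°, groundspeed 205.1 kt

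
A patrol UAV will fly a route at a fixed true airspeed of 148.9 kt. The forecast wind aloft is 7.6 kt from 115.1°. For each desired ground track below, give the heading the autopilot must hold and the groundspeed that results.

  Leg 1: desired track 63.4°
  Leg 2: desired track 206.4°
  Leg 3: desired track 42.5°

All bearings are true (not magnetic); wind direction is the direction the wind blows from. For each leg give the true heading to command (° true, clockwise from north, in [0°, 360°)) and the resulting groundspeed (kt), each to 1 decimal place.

Leg 1: heading=65.7°, groundspeed=144.1 kt
Leg 2: heading=203.5°, groundspeed=148.9 kt
Leg 3: heading=45.3°, groundspeed=146.5 kt

Leg 1: desired track 63.4°; wind correction +2.3° → command heading 65.7°, groundspeed 144.1 kt
Leg 2: desired track 206.4°; wind correction -2.9° → command heading 203.5°, groundspeed 148.9 kt
Leg 3: desired track 42.5°; wind correction +2.8° → command heading 45.3°, groundspeed 146.5 kt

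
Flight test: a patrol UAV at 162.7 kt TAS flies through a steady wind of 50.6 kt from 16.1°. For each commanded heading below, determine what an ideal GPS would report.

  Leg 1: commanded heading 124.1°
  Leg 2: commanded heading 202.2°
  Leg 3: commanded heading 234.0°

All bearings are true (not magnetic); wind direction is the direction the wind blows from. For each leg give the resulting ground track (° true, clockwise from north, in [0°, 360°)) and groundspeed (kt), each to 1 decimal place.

Leg 1: track=139.2°, groundspeed=184.7 kt
Leg 2: track=200.8°, groundspeed=213.1 kt
Leg 3: track=225.3°, groundspeed=205.0 kt

Leg 1: heading 124.1°; drift +15.1° → track 139.2°, groundspeed 184.7 kt
Leg 2: heading 202.2°; drift -1.4° → track 200.8°, groundspeed 213.1 kt
Leg 3: heading 234.0°; drift -8.7° → track 225.3°, groundspeed 205.0 kt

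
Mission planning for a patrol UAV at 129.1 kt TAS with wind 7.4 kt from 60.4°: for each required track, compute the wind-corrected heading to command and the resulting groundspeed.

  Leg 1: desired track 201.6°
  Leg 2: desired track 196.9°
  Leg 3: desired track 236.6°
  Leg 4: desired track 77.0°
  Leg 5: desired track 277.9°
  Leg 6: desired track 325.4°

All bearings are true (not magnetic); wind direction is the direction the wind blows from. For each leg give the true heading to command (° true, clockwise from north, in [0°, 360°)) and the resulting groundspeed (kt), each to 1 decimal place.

Leg 1: heading=199.5°, groundspeed=134.8 kt
Leg 2: heading=194.6°, groundspeed=134.4 kt
Leg 3: heading=236.4°, groundspeed=136.5 kt
Leg 4: heading=76.1°, groundspeed=122.0 kt
Leg 5: heading=279.9°, groundspeed=134.9 kt
Leg 6: heading=328.7°, groundspeed=129.5 kt

Leg 1: desired track 201.6°; wind correction -2.1° → command heading 199.5°, groundspeed 134.8 kt
Leg 2: desired track 196.9°; wind correction -2.3° → command heading 194.6°, groundspeed 134.4 kt
Leg 3: desired track 236.6°; wind correction -0.2° → command heading 236.4°, groundspeed 136.5 kt
Leg 4: desired track 77.0°; wind correction -0.9° → command heading 76.1°, groundspeed 122.0 kt
Leg 5: desired track 277.9°; wind correction +2.0° → command heading 279.9°, groundspeed 134.9 kt
Leg 6: desired track 325.4°; wind correction +3.3° → command heading 328.7°, groundspeed 129.5 kt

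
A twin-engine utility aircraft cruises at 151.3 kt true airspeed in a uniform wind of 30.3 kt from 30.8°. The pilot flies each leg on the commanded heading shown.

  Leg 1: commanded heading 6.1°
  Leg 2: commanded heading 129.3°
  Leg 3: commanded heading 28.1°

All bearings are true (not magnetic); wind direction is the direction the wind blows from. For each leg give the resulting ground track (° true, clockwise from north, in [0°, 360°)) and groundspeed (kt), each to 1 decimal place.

Leg 1: track=0.3°, groundspeed=124.4 kt
Leg 2: track=140.2°, groundspeed=158.6 kt
Leg 3: track=27.4°, groundspeed=121.0 kt

Leg 1: heading 6.1°; drift -5.8° → track 0.3°, groundspeed 124.4 kt
Leg 2: heading 129.3°; drift +10.9° → track 140.2°, groundspeed 158.6 kt
Leg 3: heading 28.1°; drift -0.7° → track 27.4°, groundspeed 121.0 kt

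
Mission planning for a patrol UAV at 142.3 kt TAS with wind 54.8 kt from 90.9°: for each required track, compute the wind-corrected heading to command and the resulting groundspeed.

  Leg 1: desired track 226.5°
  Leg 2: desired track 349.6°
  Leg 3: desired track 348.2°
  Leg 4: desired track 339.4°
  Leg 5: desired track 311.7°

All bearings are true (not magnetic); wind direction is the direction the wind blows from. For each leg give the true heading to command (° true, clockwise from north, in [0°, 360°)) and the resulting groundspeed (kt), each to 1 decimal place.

Leg 1: desired track 226.5°; wind correction -15.6° → command heading 210.9°, groundspeed 176.2 kt
Leg 2: desired track 349.6°; wind correction +22.2° → command heading 11.8°, groundspeed 142.5 kt
Leg 3: desired track 348.2°; wind correction +22.1° → command heading 10.3°, groundspeed 143.9 kt
Leg 4: desired track 339.4°; wind correction +21.0° → command heading 0.4°, groundspeed 152.9 kt
Leg 5: desired track 311.7°; wind correction +14.6° → command heading 326.3°, groundspeed 179.2 kt

Leg 1: heading=210.9°, groundspeed=176.2 kt
Leg 2: heading=11.8°, groundspeed=142.5 kt
Leg 3: heading=10.3°, groundspeed=143.9 kt
Leg 4: heading=0.4°, groundspeed=152.9 kt
Leg 5: heading=326.3°, groundspeed=179.2 kt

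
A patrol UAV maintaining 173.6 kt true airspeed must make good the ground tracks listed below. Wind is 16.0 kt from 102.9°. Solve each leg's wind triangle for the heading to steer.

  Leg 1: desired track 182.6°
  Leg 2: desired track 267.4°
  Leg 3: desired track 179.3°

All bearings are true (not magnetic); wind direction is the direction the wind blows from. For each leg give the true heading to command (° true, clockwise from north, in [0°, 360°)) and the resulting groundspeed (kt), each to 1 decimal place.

Leg 1: desired track 182.6°; wind correction -5.2° → command heading 177.4°, groundspeed 170.0 kt
Leg 2: desired track 267.4°; wind correction -1.4° → command heading 266.0°, groundspeed 189.0 kt
Leg 3: desired track 179.3°; wind correction -5.1° → command heading 174.2°, groundspeed 169.1 kt

Leg 1: heading=177.4°, groundspeed=170.0 kt
Leg 2: heading=266.0°, groundspeed=189.0 kt
Leg 3: heading=174.2°, groundspeed=169.1 kt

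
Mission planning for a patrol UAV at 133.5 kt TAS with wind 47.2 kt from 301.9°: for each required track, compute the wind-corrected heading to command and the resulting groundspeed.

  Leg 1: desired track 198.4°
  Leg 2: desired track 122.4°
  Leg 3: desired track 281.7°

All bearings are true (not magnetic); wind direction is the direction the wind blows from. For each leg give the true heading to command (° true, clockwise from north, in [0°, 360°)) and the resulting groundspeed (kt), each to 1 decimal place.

Leg 1: heading=218.5°, groundspeed=136.4 kt
Leg 2: heading=122.6°, groundspeed=180.7 kt
Leg 3: heading=288.7°, groundspeed=88.2 kt

Leg 1: desired track 198.4°; wind correction +20.1° → command heading 218.5°, groundspeed 136.4 kt
Leg 2: desired track 122.4°; wind correction +0.2° → command heading 122.6°, groundspeed 180.7 kt
Leg 3: desired track 281.7°; wind correction +7.0° → command heading 288.7°, groundspeed 88.2 kt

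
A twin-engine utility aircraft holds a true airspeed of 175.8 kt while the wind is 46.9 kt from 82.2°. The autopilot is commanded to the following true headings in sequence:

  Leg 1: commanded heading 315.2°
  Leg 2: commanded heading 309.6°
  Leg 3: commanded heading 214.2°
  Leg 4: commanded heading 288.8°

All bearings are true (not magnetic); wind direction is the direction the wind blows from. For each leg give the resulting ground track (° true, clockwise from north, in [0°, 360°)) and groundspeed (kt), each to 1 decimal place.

Leg 1: heading 315.2°; drift -10.4° → track 304.8°, groundspeed 207.4 kt
Leg 2: heading 309.6°; drift -9.4° → track 300.2°, groundspeed 210.4 kt
Leg 3: heading 214.2°; drift +9.5° → track 223.7°, groundspeed 210.1 kt
Leg 4: heading 288.8°; drift -5.5° → track 283.3°, groundspeed 218.7 kt

Leg 1: track=304.8°, groundspeed=207.4 kt
Leg 2: track=300.2°, groundspeed=210.4 kt
Leg 3: track=223.7°, groundspeed=210.1 kt
Leg 4: track=283.3°, groundspeed=218.7 kt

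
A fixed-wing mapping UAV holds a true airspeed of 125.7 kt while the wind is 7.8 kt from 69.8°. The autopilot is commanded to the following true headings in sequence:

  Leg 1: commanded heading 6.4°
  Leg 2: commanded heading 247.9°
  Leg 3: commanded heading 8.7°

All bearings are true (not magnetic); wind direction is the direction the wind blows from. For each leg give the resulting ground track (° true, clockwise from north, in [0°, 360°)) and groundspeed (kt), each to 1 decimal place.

Leg 1: track=3.1°, groundspeed=122.4 kt
Leg 2: track=248.0°, groundspeed=133.5 kt
Leg 3: track=5.5°, groundspeed=122.1 kt

Leg 1: heading 6.4°; drift -3.3° → track 3.1°, groundspeed 122.4 kt
Leg 2: heading 247.9°; drift +0.1° → track 248.0°, groundspeed 133.5 kt
Leg 3: heading 8.7°; drift -3.2° → track 5.5°, groundspeed 122.1 kt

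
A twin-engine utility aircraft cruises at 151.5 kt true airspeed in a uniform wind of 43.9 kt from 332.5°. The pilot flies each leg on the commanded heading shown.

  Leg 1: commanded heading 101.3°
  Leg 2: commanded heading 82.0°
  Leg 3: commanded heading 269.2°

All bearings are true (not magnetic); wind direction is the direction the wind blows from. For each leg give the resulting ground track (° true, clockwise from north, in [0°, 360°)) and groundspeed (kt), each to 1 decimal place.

Leg 1: heading 101.3°; drift +10.8° → track 112.1°, groundspeed 182.2 kt
Leg 2: heading 82.0°; drift +14.0° → track 96.0°, groundspeed 171.2 kt
Leg 3: heading 269.2°; drift -16.6° → track 252.6°, groundspeed 137.5 kt

Leg 1: track=112.1°, groundspeed=182.2 kt
Leg 2: track=96.0°, groundspeed=171.2 kt
Leg 3: track=252.6°, groundspeed=137.5 kt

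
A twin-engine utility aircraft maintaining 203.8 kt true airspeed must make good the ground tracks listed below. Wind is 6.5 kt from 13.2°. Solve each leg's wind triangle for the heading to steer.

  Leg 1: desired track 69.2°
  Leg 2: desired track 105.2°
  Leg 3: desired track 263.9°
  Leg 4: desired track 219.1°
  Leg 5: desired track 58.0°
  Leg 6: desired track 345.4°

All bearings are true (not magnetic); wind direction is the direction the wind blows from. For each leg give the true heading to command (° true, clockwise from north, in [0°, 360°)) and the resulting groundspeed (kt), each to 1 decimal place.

Leg 1: desired track 69.2°; wind correction -1.5° → command heading 67.7°, groundspeed 200.1 kt
Leg 2: desired track 105.2°; wind correction -1.8° → command heading 103.4°, groundspeed 203.9 kt
Leg 3: desired track 263.9°; wind correction +1.7° → command heading 265.6°, groundspeed 205.9 kt
Leg 4: desired track 219.1°; wind correction +0.8° → command heading 219.9°, groundspeed 209.6 kt
Leg 5: desired track 58.0°; wind correction -1.3° → command heading 56.7°, groundspeed 199.1 kt
Leg 6: desired track 345.4°; wind correction +0.9° → command heading 346.3°, groundspeed 198.0 kt

Leg 1: heading=67.7°, groundspeed=200.1 kt
Leg 2: heading=103.4°, groundspeed=203.9 kt
Leg 3: heading=265.6°, groundspeed=205.9 kt
Leg 4: heading=219.9°, groundspeed=209.6 kt
Leg 5: heading=56.7°, groundspeed=199.1 kt
Leg 6: heading=346.3°, groundspeed=198.0 kt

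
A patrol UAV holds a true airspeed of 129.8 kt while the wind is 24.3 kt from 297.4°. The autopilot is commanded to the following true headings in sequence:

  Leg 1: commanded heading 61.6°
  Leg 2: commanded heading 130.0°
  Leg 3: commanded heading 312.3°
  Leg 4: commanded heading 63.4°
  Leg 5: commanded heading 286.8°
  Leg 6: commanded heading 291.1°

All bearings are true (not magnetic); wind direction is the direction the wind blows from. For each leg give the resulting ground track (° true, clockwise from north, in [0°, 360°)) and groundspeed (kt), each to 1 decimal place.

Leg 1: track=69.6°, groundspeed=144.9 kt
Leg 2: track=128.0°, groundspeed=153.6 kt
Leg 3: track=315.7°, groundspeed=106.5 kt
Leg 4: track=71.2°, groundspeed=145.4 kt
Leg 5: track=284.4°, groundspeed=106.0 kt
Leg 6: track=289.7°, groundspeed=105.7 kt

Leg 1: heading 61.6°; drift +8.0° → track 69.6°, groundspeed 144.9 kt
Leg 2: heading 130.0°; drift -2.0° → track 128.0°, groundspeed 153.6 kt
Leg 3: heading 312.3°; drift +3.4° → track 315.7°, groundspeed 106.5 kt
Leg 4: heading 63.4°; drift +7.8° → track 71.2°, groundspeed 145.4 kt
Leg 5: heading 286.8°; drift -2.4° → track 284.4°, groundspeed 106.0 kt
Leg 6: heading 291.1°; drift -1.4° → track 289.7°, groundspeed 105.7 kt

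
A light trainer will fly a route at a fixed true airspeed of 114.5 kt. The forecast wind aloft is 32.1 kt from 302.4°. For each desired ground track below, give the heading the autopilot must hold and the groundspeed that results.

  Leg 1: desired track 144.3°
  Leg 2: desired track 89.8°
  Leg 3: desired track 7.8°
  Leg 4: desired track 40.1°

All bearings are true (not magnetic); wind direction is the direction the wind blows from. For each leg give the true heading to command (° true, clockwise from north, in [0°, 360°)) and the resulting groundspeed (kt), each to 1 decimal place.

Leg 1: heading=150.3°, groundspeed=143.7 kt
Leg 2: heading=81.1°, groundspeed=140.2 kt
Leg 3: heading=353.0°, groundspeed=97.4 kt
Leg 4: heading=24.0°, groundspeed=114.3 kt

Leg 1: desired track 144.3°; wind correction +6.0° → command heading 150.3°, groundspeed 143.7 kt
Leg 2: desired track 89.8°; wind correction -8.7° → command heading 81.1°, groundspeed 140.2 kt
Leg 3: desired track 7.8°; wind correction -14.8° → command heading 353.0°, groundspeed 97.4 kt
Leg 4: desired track 40.1°; wind correction -16.1° → command heading 24.0°, groundspeed 114.3 kt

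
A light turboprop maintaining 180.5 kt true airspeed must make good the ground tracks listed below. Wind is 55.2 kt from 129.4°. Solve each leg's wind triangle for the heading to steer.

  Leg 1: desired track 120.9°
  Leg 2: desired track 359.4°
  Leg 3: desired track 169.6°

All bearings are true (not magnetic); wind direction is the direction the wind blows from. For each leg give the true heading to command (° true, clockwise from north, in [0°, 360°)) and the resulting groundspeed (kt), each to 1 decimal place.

Leg 1: desired track 120.9°; wind correction +2.6° → command heading 123.5°, groundspeed 125.7 kt
Leg 2: desired track 359.4°; wind correction +13.5° → command heading 12.9°, groundspeed 211.0 kt
Leg 3: desired track 169.6°; wind correction -11.4° → command heading 158.2°, groundspeed 134.8 kt

Leg 1: heading=123.5°, groundspeed=125.7 kt
Leg 2: heading=12.9°, groundspeed=211.0 kt
Leg 3: heading=158.2°, groundspeed=134.8 kt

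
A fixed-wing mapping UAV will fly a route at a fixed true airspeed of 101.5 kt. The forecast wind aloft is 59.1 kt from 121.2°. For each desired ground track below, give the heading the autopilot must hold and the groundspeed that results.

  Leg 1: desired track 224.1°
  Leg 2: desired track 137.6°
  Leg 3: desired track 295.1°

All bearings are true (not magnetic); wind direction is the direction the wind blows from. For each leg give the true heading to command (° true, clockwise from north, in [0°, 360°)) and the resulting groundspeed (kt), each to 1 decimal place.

Leg 1: desired track 224.1°; wind correction -34.6° → command heading 189.5°, groundspeed 96.8 kt
Leg 2: desired track 137.6°; wind correction -9.5° → command heading 128.1°, groundspeed 43.4 kt
Leg 3: desired track 295.1°; wind correction -3.5° → command heading 291.6°, groundspeed 160.1 kt

Leg 1: heading=189.5°, groundspeed=96.8 kt
Leg 2: heading=128.1°, groundspeed=43.4 kt
Leg 3: heading=291.6°, groundspeed=160.1 kt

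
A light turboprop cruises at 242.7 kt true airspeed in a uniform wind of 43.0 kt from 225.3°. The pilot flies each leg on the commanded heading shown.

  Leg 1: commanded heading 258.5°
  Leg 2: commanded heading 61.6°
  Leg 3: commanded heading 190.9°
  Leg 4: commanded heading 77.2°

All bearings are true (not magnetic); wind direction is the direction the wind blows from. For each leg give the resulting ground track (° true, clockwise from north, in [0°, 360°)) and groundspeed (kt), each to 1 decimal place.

Leg 1: track=265.0°, groundspeed=208.1 kt
Leg 2: track=59.2°, groundspeed=284.2 kt
Leg 3: track=184.2°, groundspeed=208.6 kt
Leg 4: track=72.5°, groundspeed=280.1 kt

Leg 1: heading 258.5°; drift +6.5° → track 265.0°, groundspeed 208.1 kt
Leg 2: heading 61.6°; drift -2.4° → track 59.2°, groundspeed 284.2 kt
Leg 3: heading 190.9°; drift -6.7° → track 184.2°, groundspeed 208.6 kt
Leg 4: heading 77.2°; drift -4.7° → track 72.5°, groundspeed 280.1 kt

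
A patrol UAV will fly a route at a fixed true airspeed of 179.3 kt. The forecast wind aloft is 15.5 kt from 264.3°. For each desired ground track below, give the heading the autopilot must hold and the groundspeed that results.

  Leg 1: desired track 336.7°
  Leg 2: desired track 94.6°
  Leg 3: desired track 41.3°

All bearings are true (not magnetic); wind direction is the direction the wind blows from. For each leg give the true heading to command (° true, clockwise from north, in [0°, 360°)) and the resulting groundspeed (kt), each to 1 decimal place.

Leg 1: heading=332.0°, groundspeed=174.0 kt
Leg 2: heading=95.5°, groundspeed=194.5 kt
Leg 3: heading=37.9°, groundspeed=190.3 kt

Leg 1: desired track 336.7°; wind correction -4.7° → command heading 332.0°, groundspeed 174.0 kt
Leg 2: desired track 94.6°; wind correction +0.9° → command heading 95.5°, groundspeed 194.5 kt
Leg 3: desired track 41.3°; wind correction -3.4° → command heading 37.9°, groundspeed 190.3 kt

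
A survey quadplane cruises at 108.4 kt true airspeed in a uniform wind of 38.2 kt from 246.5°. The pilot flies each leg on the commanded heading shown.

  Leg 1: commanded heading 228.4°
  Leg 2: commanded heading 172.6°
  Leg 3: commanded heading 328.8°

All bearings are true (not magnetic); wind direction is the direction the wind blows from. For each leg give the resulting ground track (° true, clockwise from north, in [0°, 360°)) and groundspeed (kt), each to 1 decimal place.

Leg 1: track=219.1°, groundspeed=73.1 kt
Leg 2: track=152.0°, groundspeed=104.5 kt
Leg 3: track=348.9°, groundspeed=110.0 kt

Leg 1: heading 228.4°; drift -9.3° → track 219.1°, groundspeed 73.1 kt
Leg 2: heading 172.6°; drift -20.6° → track 152.0°, groundspeed 104.5 kt
Leg 3: heading 328.8°; drift +20.1° → track 348.9°, groundspeed 110.0 kt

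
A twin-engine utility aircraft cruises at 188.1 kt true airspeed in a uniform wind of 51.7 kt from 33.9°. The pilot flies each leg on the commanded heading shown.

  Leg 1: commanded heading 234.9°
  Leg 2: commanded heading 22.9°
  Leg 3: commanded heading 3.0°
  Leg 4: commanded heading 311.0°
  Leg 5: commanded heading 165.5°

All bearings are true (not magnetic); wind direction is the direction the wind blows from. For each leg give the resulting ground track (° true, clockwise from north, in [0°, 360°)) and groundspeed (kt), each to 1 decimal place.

Leg 1: heading 234.9°; drift -4.5° → track 230.4°, groundspeed 237.1 kt
Leg 2: heading 22.9°; drift -4.1° → track 18.8°, groundspeed 137.7 kt
Leg 3: heading 3.0°; drift -10.5° → track 352.5°, groundspeed 146.2 kt
Leg 4: heading 311.0°; drift -15.8° → track 295.2°, groundspeed 188.8 kt
Leg 5: heading 165.5°; drift +9.9° → track 175.4°, groundspeed 225.8 kt

Leg 1: track=230.4°, groundspeed=237.1 kt
Leg 2: track=18.8°, groundspeed=137.7 kt
Leg 3: track=352.5°, groundspeed=146.2 kt
Leg 4: track=295.2°, groundspeed=188.8 kt
Leg 5: track=175.4°, groundspeed=225.8 kt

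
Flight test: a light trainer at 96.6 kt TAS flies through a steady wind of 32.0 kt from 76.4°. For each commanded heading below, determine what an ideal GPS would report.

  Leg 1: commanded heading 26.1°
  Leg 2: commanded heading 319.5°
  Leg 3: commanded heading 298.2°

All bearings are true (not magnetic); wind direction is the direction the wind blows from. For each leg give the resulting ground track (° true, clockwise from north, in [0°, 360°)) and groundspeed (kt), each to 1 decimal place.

Leg 1: track=8.2°, groundspeed=80.0 kt
Leg 2: track=305.1°, groundspeed=114.7 kt
Leg 3: track=288.2°, groundspeed=122.3 kt

Leg 1: heading 26.1°; drift -17.9° → track 8.2°, groundspeed 80.0 kt
Leg 2: heading 319.5°; drift -14.4° → track 305.1°, groundspeed 114.7 kt
Leg 3: heading 298.2°; drift -10.0° → track 288.2°, groundspeed 122.3 kt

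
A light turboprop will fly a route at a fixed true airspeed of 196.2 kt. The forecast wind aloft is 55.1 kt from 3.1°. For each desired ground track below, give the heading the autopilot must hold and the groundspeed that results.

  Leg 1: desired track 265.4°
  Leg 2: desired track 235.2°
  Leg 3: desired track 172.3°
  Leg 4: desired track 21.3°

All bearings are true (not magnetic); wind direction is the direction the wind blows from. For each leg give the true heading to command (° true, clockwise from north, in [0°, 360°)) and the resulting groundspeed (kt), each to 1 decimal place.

Leg 1: heading=281.6°, groundspeed=195.8 kt
Leg 2: heading=248.0°, groundspeed=225.2 kt
Leg 3: heading=169.3°, groundspeed=250.1 kt
Leg 4: heading=16.3°, groundspeed=143.1 kt

Leg 1: desired track 265.4°; wind correction +16.2° → command heading 281.6°, groundspeed 195.8 kt
Leg 2: desired track 235.2°; wind correction +12.8° → command heading 248.0°, groundspeed 225.2 kt
Leg 3: desired track 172.3°; wind correction -3.0° → command heading 169.3°, groundspeed 250.1 kt
Leg 4: desired track 21.3°; wind correction -5.0° → command heading 16.3°, groundspeed 143.1 kt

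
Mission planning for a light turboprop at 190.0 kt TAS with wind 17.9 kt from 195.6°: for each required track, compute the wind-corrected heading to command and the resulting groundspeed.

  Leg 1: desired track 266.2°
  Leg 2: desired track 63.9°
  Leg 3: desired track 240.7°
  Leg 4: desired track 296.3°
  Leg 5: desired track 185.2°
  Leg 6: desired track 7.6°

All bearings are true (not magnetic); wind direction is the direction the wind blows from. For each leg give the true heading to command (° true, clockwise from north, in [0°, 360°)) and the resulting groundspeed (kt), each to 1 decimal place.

Leg 1: heading=261.1°, groundspeed=183.3 kt
Leg 2: heading=67.9°, groundspeed=201.4 kt
Leg 3: heading=236.9°, groundspeed=176.9 kt
Leg 4: heading=291.0°, groundspeed=192.5 kt
Leg 5: heading=186.2°, groundspeed=172.4 kt
Leg 6: heading=6.8°, groundspeed=207.7 kt

Leg 1: desired track 266.2°; wind correction -5.1° → command heading 261.1°, groundspeed 183.3 kt
Leg 2: desired track 63.9°; wind correction +4.0° → command heading 67.9°, groundspeed 201.4 kt
Leg 3: desired track 240.7°; wind correction -3.8° → command heading 236.9°, groundspeed 176.9 kt
Leg 4: desired track 296.3°; wind correction -5.3° → command heading 291.0°, groundspeed 192.5 kt
Leg 5: desired track 185.2°; wind correction +1.0° → command heading 186.2°, groundspeed 172.4 kt
Leg 6: desired track 7.6°; wind correction -0.8° → command heading 6.8°, groundspeed 207.7 kt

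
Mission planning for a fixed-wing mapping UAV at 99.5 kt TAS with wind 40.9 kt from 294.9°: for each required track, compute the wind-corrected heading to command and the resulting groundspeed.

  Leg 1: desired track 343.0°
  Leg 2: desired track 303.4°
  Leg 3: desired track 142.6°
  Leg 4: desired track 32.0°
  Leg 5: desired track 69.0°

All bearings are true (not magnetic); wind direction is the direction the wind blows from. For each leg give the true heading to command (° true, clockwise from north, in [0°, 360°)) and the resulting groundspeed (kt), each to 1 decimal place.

Leg 1: heading=325.2°, groundspeed=67.4 kt
Leg 2: heading=299.9°, groundspeed=58.9 kt
Leg 3: heading=153.6°, groundspeed=133.9 kt
Leg 4: heading=7.9°, groundspeed=95.9 kt
Leg 5: heading=51.8°, groundspeed=123.5 kt

Leg 1: desired track 343.0°; wind correction -17.8° → command heading 325.2°, groundspeed 67.4 kt
Leg 2: desired track 303.4°; wind correction -3.5° → command heading 299.9°, groundspeed 58.9 kt
Leg 3: desired track 142.6°; wind correction +11.0° → command heading 153.6°, groundspeed 133.9 kt
Leg 4: desired track 32.0°; wind correction -24.1° → command heading 7.9°, groundspeed 95.9 kt
Leg 5: desired track 69.0°; wind correction -17.2° → command heading 51.8°, groundspeed 123.5 kt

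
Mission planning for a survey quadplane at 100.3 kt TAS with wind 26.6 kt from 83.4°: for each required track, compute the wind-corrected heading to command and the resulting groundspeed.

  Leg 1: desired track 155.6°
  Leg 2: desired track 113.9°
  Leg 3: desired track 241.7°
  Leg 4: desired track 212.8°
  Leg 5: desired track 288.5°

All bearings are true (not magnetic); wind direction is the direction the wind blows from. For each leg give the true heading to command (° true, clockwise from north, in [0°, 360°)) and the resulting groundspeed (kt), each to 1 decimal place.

Leg 1: desired track 155.6°; wind correction -14.6° → command heading 141.0°, groundspeed 88.9 kt
Leg 2: desired track 113.9°; wind correction -7.7° → command heading 106.2°, groundspeed 76.5 kt
Leg 3: desired track 241.7°; wind correction -5.6° → command heading 236.1°, groundspeed 124.5 kt
Leg 4: desired track 212.8°; wind correction -11.8° → command heading 201.0°, groundspeed 115.1 kt
Leg 5: desired track 288.5°; wind correction +6.5° → command heading 295.0°, groundspeed 123.8 kt

Leg 1: heading=141.0°, groundspeed=88.9 kt
Leg 2: heading=106.2°, groundspeed=76.5 kt
Leg 3: heading=236.1°, groundspeed=124.5 kt
Leg 4: heading=201.0°, groundspeed=115.1 kt
Leg 5: heading=295.0°, groundspeed=123.8 kt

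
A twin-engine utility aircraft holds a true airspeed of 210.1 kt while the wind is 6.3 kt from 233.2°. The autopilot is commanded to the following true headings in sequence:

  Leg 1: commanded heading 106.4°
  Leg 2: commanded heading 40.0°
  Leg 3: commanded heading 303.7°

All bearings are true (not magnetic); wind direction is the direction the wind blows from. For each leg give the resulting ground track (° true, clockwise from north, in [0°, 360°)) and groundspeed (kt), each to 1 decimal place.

Leg 1: heading 106.4°; drift -1.4° → track 105.0°, groundspeed 213.9 kt
Leg 2: heading 40.0°; drift +0.4° → track 40.4°, groundspeed 216.2 kt
Leg 3: heading 303.7°; drift +1.6° → track 305.3°, groundspeed 208.1 kt

Leg 1: track=105.0°, groundspeed=213.9 kt
Leg 2: track=40.4°, groundspeed=216.2 kt
Leg 3: track=305.3°, groundspeed=208.1 kt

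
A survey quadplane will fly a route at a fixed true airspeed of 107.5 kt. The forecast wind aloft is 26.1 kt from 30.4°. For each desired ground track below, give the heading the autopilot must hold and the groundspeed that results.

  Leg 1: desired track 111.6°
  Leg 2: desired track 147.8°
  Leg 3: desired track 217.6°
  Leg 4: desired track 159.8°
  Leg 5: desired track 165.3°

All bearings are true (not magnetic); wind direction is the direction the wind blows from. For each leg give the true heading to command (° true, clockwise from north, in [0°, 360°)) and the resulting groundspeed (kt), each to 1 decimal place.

Leg 1: desired track 111.6°; wind correction -13.9° → command heading 97.7°, groundspeed 100.4 kt
Leg 2: desired track 147.8°; wind correction -12.4° → command heading 135.4°, groundspeed 117.0 kt
Leg 3: desired track 217.6°; wind correction +1.7° → command heading 219.3°, groundspeed 133.3 kt
Leg 4: desired track 159.8°; wind correction -10.8° → command heading 149.0°, groundspeed 122.2 kt
Leg 5: desired track 165.3°; wind correction -9.9° → command heading 155.4°, groundspeed 124.3 kt

Leg 1: heading=97.7°, groundspeed=100.4 kt
Leg 2: heading=135.4°, groundspeed=117.0 kt
Leg 3: heading=219.3°, groundspeed=133.3 kt
Leg 4: heading=149.0°, groundspeed=122.2 kt
Leg 5: heading=155.4°, groundspeed=124.3 kt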